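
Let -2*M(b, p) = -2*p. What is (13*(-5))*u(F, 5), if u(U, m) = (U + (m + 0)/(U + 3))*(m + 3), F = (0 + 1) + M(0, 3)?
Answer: -17160/7 ≈ -2451.4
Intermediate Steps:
M(b, p) = p (M(b, p) = -(-1)*p = p)
F = 4 (F = (0 + 1) + 3 = 1 + 3 = 4)
u(U, m) = (3 + m)*(U + m/(3 + U)) (u(U, m) = (U + m/(3 + U))*(3 + m) = (3 + m)*(U + m/(3 + U)))
(13*(-5))*u(F, 5) = (13*(-5))*((5**2 + 3*5 + 3*4**2 + 9*4 + 5*4**2 + 3*4*5)/(3 + 4)) = -65*(25 + 15 + 3*16 + 36 + 5*16 + 60)/7 = -65*(25 + 15 + 48 + 36 + 80 + 60)/7 = -65*264/7 = -17160/7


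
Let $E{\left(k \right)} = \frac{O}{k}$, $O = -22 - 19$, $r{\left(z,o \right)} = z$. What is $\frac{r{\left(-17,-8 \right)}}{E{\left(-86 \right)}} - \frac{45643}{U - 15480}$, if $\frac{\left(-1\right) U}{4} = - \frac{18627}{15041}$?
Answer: $- \frac{312148200581}{9543167052} \approx -32.709$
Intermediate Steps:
$O = -41$ ($O = -22 - 19 = -41$)
$U = \frac{74508}{15041}$ ($U = - 4 \left(- \frac{18627}{15041}\right) = - 4 \left(\left(-18627\right) \frac{1}{15041}\right) = \left(-4\right) \left(- \frac{18627}{15041}\right) = \frac{74508}{15041} \approx 4.9537$)
$E{\left(k \right)} = - \frac{41}{k}$
$\frac{r{\left(-17,-8 \right)}}{E{\left(-86 \right)}} - \frac{45643}{U - 15480} = - \frac{17}{\left(-41\right) \frac{1}{-86}} - \frac{45643}{\frac{74508}{15041} - 15480} = - \frac{17}{\left(-41\right) \left(- \frac{1}{86}\right)} - \frac{45643}{- \frac{232760172}{15041}} = - \frac{17}{\frac{41}{86}} - - \frac{686516363}{232760172} = \left(-17\right) \frac{86}{41} + \frac{686516363}{232760172} = - \frac{1462}{41} + \frac{686516363}{232760172} = - \frac{312148200581}{9543167052}$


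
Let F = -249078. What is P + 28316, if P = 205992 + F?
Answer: -14770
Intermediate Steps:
P = -43086 (P = 205992 - 249078 = -43086)
P + 28316 = -43086 + 28316 = -14770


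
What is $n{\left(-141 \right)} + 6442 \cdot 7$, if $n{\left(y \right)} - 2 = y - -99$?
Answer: $45054$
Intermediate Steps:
$n{\left(y \right)} = 101 + y$ ($n{\left(y \right)} = 2 + \left(y - -99\right) = 2 + \left(y + 99\right) = 2 + \left(99 + y\right) = 101 + y$)
$n{\left(-141 \right)} + 6442 \cdot 7 = \left(101 - 141\right) + 6442 \cdot 7 = -40 + 45094 = 45054$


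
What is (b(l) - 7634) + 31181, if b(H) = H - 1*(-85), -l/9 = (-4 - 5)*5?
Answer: 24037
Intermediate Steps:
l = 405 (l = -9*(-4 - 5)*5 = -(-81)*5 = -9*(-45) = 405)
b(H) = 85 + H (b(H) = H + 85 = 85 + H)
(b(l) - 7634) + 31181 = ((85 + 405) - 7634) + 31181 = (490 - 7634) + 31181 = -7144 + 31181 = 24037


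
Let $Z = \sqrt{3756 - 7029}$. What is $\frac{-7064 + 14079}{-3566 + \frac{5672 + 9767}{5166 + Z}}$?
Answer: $\frac{7015 \left(- \sqrt{3273} + 5166 i\right)}{- 18406517 i + 3566 \sqrt{3273}} \approx -1.9688 + 1.8286 \cdot 10^{-5} i$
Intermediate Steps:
$Z = i \sqrt{3273}$ ($Z = \sqrt{-3273} = i \sqrt{3273} \approx 57.21 i$)
$\frac{-7064 + 14079}{-3566 + \frac{5672 + 9767}{5166 + Z}} = \frac{-7064 + 14079}{-3566 + \frac{5672 + 9767}{5166 + i \sqrt{3273}}} = \frac{7015}{-3566 + \frac{15439}{5166 + i \sqrt{3273}}}$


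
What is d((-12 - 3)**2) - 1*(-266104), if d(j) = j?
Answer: 266329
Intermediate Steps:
d((-12 - 3)**2) - 1*(-266104) = (-12 - 3)**2 - 1*(-266104) = (-15)**2 + 266104 = 225 + 266104 = 266329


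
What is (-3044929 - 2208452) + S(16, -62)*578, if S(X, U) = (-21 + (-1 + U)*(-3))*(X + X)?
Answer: -2146053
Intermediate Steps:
S(X, U) = 2*X*(-18 - 3*U) (S(X, U) = (-21 + (3 - 3*U))*(2*X) = (-18 - 3*U)*(2*X) = 2*X*(-18 - 3*U))
(-3044929 - 2208452) + S(16, -62)*578 = (-3044929 - 2208452) - 6*16*(6 - 62)*578 = -5253381 - 6*16*(-56)*578 = -5253381 + 5376*578 = -5253381 + 3107328 = -2146053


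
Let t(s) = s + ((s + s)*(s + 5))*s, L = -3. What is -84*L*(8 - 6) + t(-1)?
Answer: 511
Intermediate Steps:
t(s) = s + 2*s²*(5 + s) (t(s) = s + ((2*s)*(5 + s))*s = s + (2*s*(5 + s))*s = s + 2*s²*(5 + s))
-84*L*(8 - 6) + t(-1) = -(-252)*(8 - 6) - (1 + 2*(-1)² + 10*(-1)) = -(-252)*2 - (1 + 2*1 - 10) = -84*(-6) - (1 + 2 - 10) = 504 - 1*(-7) = 504 + 7 = 511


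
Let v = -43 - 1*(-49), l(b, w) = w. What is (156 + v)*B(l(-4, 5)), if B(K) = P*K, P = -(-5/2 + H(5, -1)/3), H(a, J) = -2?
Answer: 2565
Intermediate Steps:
v = 6 (v = -43 + 49 = 6)
P = 19/6 (P = -(-5/2 - 2/3) = -(-5*½ - 2*⅓) = -(-5/2 - ⅔) = -1*(-19/6) = 19/6 ≈ 3.1667)
B(K) = 19*K/6
(156 + v)*B(l(-4, 5)) = (156 + 6)*((19/6)*5) = 162*(95/6) = 2565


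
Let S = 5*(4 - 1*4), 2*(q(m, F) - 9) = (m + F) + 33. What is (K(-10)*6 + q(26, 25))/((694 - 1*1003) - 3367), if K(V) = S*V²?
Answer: -51/3676 ≈ -0.013874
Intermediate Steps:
q(m, F) = 51/2 + F/2 + m/2 (q(m, F) = 9 + ((m + F) + 33)/2 = 9 + ((F + m) + 33)/2 = 9 + (33 + F + m)/2 = 9 + (33/2 + F/2 + m/2) = 51/2 + F/2 + m/2)
S = 0 (S = 5*(4 - 4) = 5*0 = 0)
K(V) = 0 (K(V) = 0*V² = 0)
(K(-10)*6 + q(26, 25))/((694 - 1*1003) - 3367) = (0*6 + (51/2 + (½)*25 + (½)*26))/((694 - 1*1003) - 3367) = (0 + (51/2 + 25/2 + 13))/((694 - 1003) - 3367) = (0 + 51)/(-309 - 3367) = 51/(-3676) = 51*(-1/3676) = -51/3676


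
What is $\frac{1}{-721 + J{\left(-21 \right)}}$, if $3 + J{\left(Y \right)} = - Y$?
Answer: $- \frac{1}{703} \approx -0.0014225$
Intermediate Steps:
$J{\left(Y \right)} = -3 - Y$
$\frac{1}{-721 + J{\left(-21 \right)}} = \frac{1}{-721 - -18} = \frac{1}{-721 + \left(-3 + 21\right)} = \frac{1}{-721 + 18} = \frac{1}{-703} = - \frac{1}{703}$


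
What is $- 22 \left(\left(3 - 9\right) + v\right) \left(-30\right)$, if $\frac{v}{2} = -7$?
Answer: $-13200$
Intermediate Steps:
$v = -14$ ($v = 2 \left(-7\right) = -14$)
$- 22 \left(\left(3 - 9\right) + v\right) \left(-30\right) = - 22 \left(\left(3 - 9\right) - 14\right) \left(-30\right) = - 22 \left(-6 - 14\right) \left(-30\right) = \left(-22\right) \left(-20\right) \left(-30\right) = 440 \left(-30\right) = -13200$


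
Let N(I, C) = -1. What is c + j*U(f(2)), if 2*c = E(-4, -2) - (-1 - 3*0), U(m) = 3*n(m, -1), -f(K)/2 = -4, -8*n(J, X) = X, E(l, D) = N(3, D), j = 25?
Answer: 75/8 ≈ 9.3750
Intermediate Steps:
E(l, D) = -1
n(J, X) = -X/8
f(K) = 8 (f(K) = -2*(-4) = 8)
U(m) = 3/8 (U(m) = 3*(-⅛*(-1)) = 3*(⅛) = 3/8)
c = 0 (c = (-1 - (-1 - 3*0))/2 = (-1 - (-1 + 0))/2 = (-1 - 1*(-1))/2 = (-1 + 1)/2 = (½)*0 = 0)
c + j*U(f(2)) = 0 + 25*(3/8) = 0 + 75/8 = 75/8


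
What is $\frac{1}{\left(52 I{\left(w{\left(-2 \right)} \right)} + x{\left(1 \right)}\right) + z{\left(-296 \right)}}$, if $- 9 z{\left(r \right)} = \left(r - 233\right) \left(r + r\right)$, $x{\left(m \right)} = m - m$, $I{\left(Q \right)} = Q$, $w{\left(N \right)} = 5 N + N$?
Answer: $- \frac{9}{318784} \approx -2.8232 \cdot 10^{-5}$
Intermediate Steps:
$w{\left(N \right)} = 6 N$
$x{\left(m \right)} = 0$
$z{\left(r \right)} = - \frac{2 r \left(-233 + r\right)}{9}$ ($z{\left(r \right)} = - \frac{\left(r - 233\right) \left(r + r\right)}{9} = - \frac{\left(-233 + r\right) 2 r}{9} = - \frac{2 r \left(-233 + r\right)}{9}$)
$\frac{1}{\left(52 I{\left(w{\left(-2 \right)} \right)} + x{\left(1 \right)}\right) + z{\left(-296 \right)}} = \frac{1}{\left(52 \cdot 6 \left(-2\right) + 0\right) + \frac{2}{9} \left(-296\right) \left(233 - -296\right)} = \frac{1}{\left(52 \left(-12\right) + 0\right) + \frac{2}{9} \left(-296\right) \left(233 + 296\right)} = \frac{1}{\left(-624 + 0\right) + \frac{2}{9} \left(-296\right) 529} = \frac{1}{-624 - \frac{313168}{9}} = \frac{1}{- \frac{318784}{9}} = - \frac{9}{318784}$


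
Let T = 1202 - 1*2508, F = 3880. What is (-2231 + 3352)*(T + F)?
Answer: 2885454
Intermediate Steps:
T = -1306 (T = 1202 - 2508 = -1306)
(-2231 + 3352)*(T + F) = (-2231 + 3352)*(-1306 + 3880) = 1121*2574 = 2885454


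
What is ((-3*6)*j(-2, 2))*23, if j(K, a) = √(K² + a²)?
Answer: -828*√2 ≈ -1171.0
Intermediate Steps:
((-3*6)*j(-2, 2))*23 = ((-3*6)*√((-2)² + 2²))*23 = -18*√(4 + 4)*23 = -36*√2*23 = -828*√2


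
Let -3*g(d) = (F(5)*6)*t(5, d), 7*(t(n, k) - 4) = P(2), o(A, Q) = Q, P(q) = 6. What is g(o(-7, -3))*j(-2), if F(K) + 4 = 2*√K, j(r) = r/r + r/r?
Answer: 544/7 - 272*√5/7 ≈ -9.1729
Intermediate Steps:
j(r) = 2 (j(r) = 1 + 1 = 2)
F(K) = -4 + 2*√K
t(n, k) = 34/7 (t(n, k) = 4 + (⅐)*6 = 4 + 6/7 = 34/7)
g(d) = 272/7 - 136*√5/7 (g(d) = -(-4 + 2*√5)*6*34/(3*7) = -(-24 + 12*√5)*34/(3*7) = -(-816/7 + 408*√5/7)/3 = 272/7 - 136*√5/7)
g(o(-7, -3))*j(-2) = (272/7 - 136*√5/7)*2 = 544/7 - 272*√5/7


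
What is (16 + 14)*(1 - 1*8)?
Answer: -210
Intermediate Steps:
(16 + 14)*(1 - 1*8) = 30*(1 - 8) = 30*(-7) = -210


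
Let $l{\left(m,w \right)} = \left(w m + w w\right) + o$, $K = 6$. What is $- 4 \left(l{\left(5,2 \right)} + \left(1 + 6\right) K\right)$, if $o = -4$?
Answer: $-208$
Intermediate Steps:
$l{\left(m,w \right)} = -4 + w^{2} + m w$ ($l{\left(m,w \right)} = \left(w m + w w\right) - 4 = \left(m w + w^{2}\right) - 4 = \left(w^{2} + m w\right) - 4 = -4 + w^{2} + m w$)
$- 4 \left(l{\left(5,2 \right)} + \left(1 + 6\right) K\right) = - 4 \left(\left(-4 + 2^{2} + 5 \cdot 2\right) + \left(1 + 6\right) 6\right) = - 4 \left(\left(-4 + 4 + 10\right) + 7 \cdot 6\right) = - 4 \left(10 + 42\right) = \left(-4\right) 52 = -208$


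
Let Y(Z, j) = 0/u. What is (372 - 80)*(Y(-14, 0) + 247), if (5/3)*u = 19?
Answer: 72124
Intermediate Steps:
u = 57/5 (u = (3/5)*19 = 57/5 ≈ 11.400)
Y(Z, j) = 0 (Y(Z, j) = 0/(57/5) = 0*(5/57) = 0)
(372 - 80)*(Y(-14, 0) + 247) = (372 - 80)*(0 + 247) = 292*247 = 72124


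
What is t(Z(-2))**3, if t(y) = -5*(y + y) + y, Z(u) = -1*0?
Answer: 0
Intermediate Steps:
Z(u) = 0
t(y) = -9*y (t(y) = -10*y + y = -9*y)
t(Z(-2))**3 = (-9*0)**3 = 0**3 = 0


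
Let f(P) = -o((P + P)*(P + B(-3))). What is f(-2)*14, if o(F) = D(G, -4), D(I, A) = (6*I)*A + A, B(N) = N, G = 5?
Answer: 1736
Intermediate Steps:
D(I, A) = A + 6*A*I (D(I, A) = 6*A*I + A = A + 6*A*I)
o(F) = -124 (o(F) = -4*(1 + 6*5) = -4*(1 + 30) = -4*31 = -124)
f(P) = 124 (f(P) = -1*(-124) = 124)
f(-2)*14 = 124*14 = 1736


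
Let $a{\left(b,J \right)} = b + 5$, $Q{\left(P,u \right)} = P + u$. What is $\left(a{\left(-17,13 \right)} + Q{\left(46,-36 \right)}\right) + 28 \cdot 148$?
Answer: $4142$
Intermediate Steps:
$a{\left(b,J \right)} = 5 + b$
$\left(a{\left(-17,13 \right)} + Q{\left(46,-36 \right)}\right) + 28 \cdot 148 = \left(\left(5 - 17\right) + \left(46 - 36\right)\right) + 28 \cdot 148 = \left(-12 + 10\right) + 4144 = -2 + 4144 = 4142$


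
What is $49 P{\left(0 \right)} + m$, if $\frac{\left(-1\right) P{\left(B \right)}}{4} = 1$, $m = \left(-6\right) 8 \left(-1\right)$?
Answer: $-148$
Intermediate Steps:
$m = 48$ ($m = \left(-48\right) \left(-1\right) = 48$)
$P{\left(B \right)} = -4$ ($P{\left(B \right)} = \left(-4\right) 1 = -4$)
$49 P{\left(0 \right)} + m = 49 \left(-4\right) + 48 = -196 + 48 = -148$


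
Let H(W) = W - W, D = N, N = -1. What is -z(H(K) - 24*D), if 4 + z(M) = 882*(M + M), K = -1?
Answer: -42332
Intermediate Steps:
D = -1
H(W) = 0
z(M) = -4 + 1764*M (z(M) = -4 + 882*(M + M) = -4 + 882*(2*M) = -4 + 1764*M)
-z(H(K) - 24*D) = -(-4 + 1764*(0 - 24*(-1))) = -(-4 + 1764*(0 + 24)) = -(-4 + 1764*24) = -(-4 + 42336) = -1*42332 = -42332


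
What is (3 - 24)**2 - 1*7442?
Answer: -7001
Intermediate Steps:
(3 - 24)**2 - 1*7442 = (-21)**2 - 7442 = 441 - 7442 = -7001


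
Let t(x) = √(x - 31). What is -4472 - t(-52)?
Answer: -4472 - I*√83 ≈ -4472.0 - 9.1104*I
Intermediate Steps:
t(x) = √(-31 + x)
-4472 - t(-52) = -4472 - √(-31 - 52) = -4472 - √(-83) = -4472 - I*√83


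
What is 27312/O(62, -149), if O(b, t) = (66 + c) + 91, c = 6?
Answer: 27312/163 ≈ 167.56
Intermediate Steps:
O(b, t) = 163 (O(b, t) = (66 + 6) + 91 = 72 + 91 = 163)
27312/O(62, -149) = 27312/163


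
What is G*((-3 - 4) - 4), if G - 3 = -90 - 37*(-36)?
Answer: -13695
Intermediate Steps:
G = 1245 (G = 3 + (-90 - 37*(-36)) = 3 + (-90 + 1332) = 3 + 1242 = 1245)
G*((-3 - 4) - 4) = 1245*((-3 - 4) - 4) = 1245*(-7 - 4) = 1245*(-11) = -13695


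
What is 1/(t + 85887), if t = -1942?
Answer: 1/83945 ≈ 1.1913e-5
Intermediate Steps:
1/(t + 85887) = 1/(-1942 + 85887) = 1/83945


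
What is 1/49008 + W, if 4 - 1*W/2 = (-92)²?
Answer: -829215359/49008 ≈ -16920.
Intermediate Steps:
W = -16920 (W = 8 - 2*(-92)² = 8 - 2*8464 = 8 - 16928 = -16920)
1/49008 + W = 1/49008 - 16920 = -829215359/49008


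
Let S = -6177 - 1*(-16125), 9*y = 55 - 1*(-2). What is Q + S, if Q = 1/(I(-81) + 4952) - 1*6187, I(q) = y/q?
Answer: 4525675480/1203317 ≈ 3761.0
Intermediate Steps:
y = 19/3 (y = (55 - 1*(-2))/9 = (55 + 2)/9 = (⅑)*57 = 19/3 ≈ 6.3333)
I(q) = 19/(3*q)
S = 9948 (S = -6177 + 16125 = 9948)
Q = -7444922036/1203317 (Q = 1/((19/3)/(-81) + 4952) - 1*6187 = 1/((19/3)*(-1/81) + 4952) - 6187 = 1/(-19/243 + 4952) - 6187 = 1/(1203317/243) - 6187 = 243/1203317 - 6187 = -7444922036/1203317 ≈ -6187.0)
Q + S = -7444922036/1203317 + 9948 = 4525675480/1203317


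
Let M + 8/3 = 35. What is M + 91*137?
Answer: 37498/3 ≈ 12499.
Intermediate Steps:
M = 97/3 (M = -8/3 + 35 = 97/3 ≈ 32.333)
M + 91*137 = 97/3 + 91*137 = 97/3 + 12467 = 37498/3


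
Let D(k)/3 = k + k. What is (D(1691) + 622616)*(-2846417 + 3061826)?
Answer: 136302629658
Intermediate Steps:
D(k) = 6*k (D(k) = 3*(k + k) = 3*(2*k) = 6*k)
(D(1691) + 622616)*(-2846417 + 3061826) = (6*1691 + 622616)*(-2846417 + 3061826) = (10146 + 622616)*215409 = 632762*215409 = 136302629658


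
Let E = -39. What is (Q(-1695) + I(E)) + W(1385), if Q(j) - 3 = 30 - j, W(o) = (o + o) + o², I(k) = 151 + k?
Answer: 1922835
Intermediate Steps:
W(o) = o² + 2*o (W(o) = 2*o + o² = o² + 2*o)
Q(j) = 33 - j (Q(j) = 3 + (30 - j) = 33 - j)
(Q(-1695) + I(E)) + W(1385) = ((33 - 1*(-1695)) + (151 - 39)) + 1385*(2 + 1385) = ((33 + 1695) + 112) + 1385*1387 = (1728 + 112) + 1920995 = 1840 + 1920995 = 1922835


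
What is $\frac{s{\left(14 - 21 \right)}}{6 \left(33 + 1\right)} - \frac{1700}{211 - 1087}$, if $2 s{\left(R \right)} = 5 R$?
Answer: $\frac{18415}{9928} \approx 1.8549$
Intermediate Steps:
$s{\left(R \right)} = \frac{5 R}{2}$
$\frac{s{\left(14 - 21 \right)}}{6 \left(33 + 1\right)} - \frac{1700}{211 - 1087} = \frac{\frac{5}{2} \left(14 - 21\right)}{6 \left(33 + 1\right)} - \frac{1700}{211 - 1087} = \frac{\frac{5}{2} \left(-7\right)}{6 \cdot 34} - \frac{1700}{-876} = - \frac{35}{2 \cdot 204} - - \frac{425}{219} = \left(- \frac{35}{2}\right) \frac{1}{204} + \frac{425}{219} = - \frac{35}{408} + \frac{425}{219} = \frac{18415}{9928}$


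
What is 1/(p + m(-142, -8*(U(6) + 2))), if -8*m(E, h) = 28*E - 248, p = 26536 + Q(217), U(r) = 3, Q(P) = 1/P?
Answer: 217/5872889 ≈ 3.6949e-5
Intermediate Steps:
p = 5758313/217 (p = 26536 + 1/217 = 5758313/217 ≈ 26536.)
m(E, h) = 31 - 7*E/2 (m(E, h) = -(28*E - 248)/8 = -(-248 + 28*E)/8 = 31 - 7*E/2)
1/(p + m(-142, -8*(U(6) + 2))) = 1/(5758313/217 + (31 - 7/2*(-142))) = 1/(5758313/217 + (31 + 497)) = 1/(5758313/217 + 528) = 1/(5872889/217) = 217/5872889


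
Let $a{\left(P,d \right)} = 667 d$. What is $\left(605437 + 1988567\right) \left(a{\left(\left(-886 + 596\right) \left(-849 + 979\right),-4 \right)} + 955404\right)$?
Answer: $2471400994944$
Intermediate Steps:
$\left(605437 + 1988567\right) \left(a{\left(\left(-886 + 596\right) \left(-849 + 979\right),-4 \right)} + 955404\right) = \left(605437 + 1988567\right) \left(667 \left(-4\right) + 955404\right) = 2594004 \left(-2668 + 955404\right) = 2594004 \cdot 952736 = 2471400994944$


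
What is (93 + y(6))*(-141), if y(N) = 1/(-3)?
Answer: -13066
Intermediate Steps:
y(N) = -1/3 (y(N) = 1*(-1/3) = -1/3)
(93 + y(6))*(-141) = (93 - 1/3)*(-141) = (278/3)*(-141) = -13066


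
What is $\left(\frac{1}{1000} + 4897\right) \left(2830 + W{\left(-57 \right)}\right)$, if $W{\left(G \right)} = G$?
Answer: $\frac{13579383773}{1000} \approx 1.3579 \cdot 10^{7}$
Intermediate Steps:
$\left(\frac{1}{1000} + 4897\right) \left(2830 + W{\left(-57 \right)}\right) = \left(\frac{1}{1000} + 4897\right) \left(2830 - 57\right) = \left(\frac{1}{1000} + 4897\right) 2773 = \frac{4897001}{1000} \cdot 2773 = \frac{13579383773}{1000}$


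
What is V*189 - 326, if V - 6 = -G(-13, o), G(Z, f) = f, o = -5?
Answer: 1753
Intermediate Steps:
V = 11 (V = 6 - 1*(-5) = 6 + 5 = 11)
V*189 - 326 = 11*189 - 326 = 2079 - 326 = 1753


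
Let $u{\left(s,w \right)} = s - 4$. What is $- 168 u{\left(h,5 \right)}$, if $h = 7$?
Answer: $-504$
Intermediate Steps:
$u{\left(s,w \right)} = -4 + s$
$- 168 u{\left(h,5 \right)} = - 168 \left(-4 + 7\right) = \left(-168\right) 3 = -504$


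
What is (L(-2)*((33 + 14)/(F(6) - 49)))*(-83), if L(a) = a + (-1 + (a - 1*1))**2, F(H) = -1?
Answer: 27307/25 ≈ 1092.3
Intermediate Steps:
L(a) = a + (-2 + a)**2 (L(a) = a + (-1 + (a - 1))**2 = a + (-1 + (-1 + a))**2 = a + (-2 + a)**2)
(L(-2)*((33 + 14)/(F(6) - 49)))*(-83) = ((-2 + (-2 - 2)**2)*((33 + 14)/(-1 - 49)))*(-83) = ((-2 + (-4)**2)*(47/(-50)))*(-83) = ((-2 + 16)*(47*(-1/50)))*(-83) = (14*(-47/50))*(-83) = -329/25*(-83) = 27307/25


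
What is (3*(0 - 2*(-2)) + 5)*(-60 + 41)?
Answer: -323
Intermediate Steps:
(3*(0 - 2*(-2)) + 5)*(-60 + 41) = (3*(0 + 4) + 5)*(-19) = (3*4 + 5)*(-19) = (12 + 5)*(-19) = 17*(-19) = -323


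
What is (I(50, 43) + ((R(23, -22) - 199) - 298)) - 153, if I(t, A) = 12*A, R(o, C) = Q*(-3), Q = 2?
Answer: -140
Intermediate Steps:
R(o, C) = -6 (R(o, C) = 2*(-3) = -6)
(I(50, 43) + ((R(23, -22) - 199) - 298)) - 153 = (12*43 + ((-6 - 199) - 298)) - 153 = (516 + (-205 - 298)) - 153 = (516 - 503) - 153 = 13 - 153 = -140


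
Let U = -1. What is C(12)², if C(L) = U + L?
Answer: 121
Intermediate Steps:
C(L) = -1 + L
C(12)² = (-1 + 12)² = 11² = 121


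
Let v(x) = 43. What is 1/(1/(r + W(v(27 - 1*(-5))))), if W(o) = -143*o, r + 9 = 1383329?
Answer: 1377171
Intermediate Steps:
r = 1383320 (r = -9 + 1383329 = 1383320)
1/(1/(r + W(v(27 - 1*(-5))))) = 1/(1/(1383320 - 143*43)) = 1/(1/(1383320 - 6149)) = 1/(1/1377171) = 1377171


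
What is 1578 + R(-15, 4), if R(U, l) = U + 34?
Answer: 1597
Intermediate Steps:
R(U, l) = 34 + U
1578 + R(-15, 4) = 1578 + (34 - 15) = 1578 + 19 = 1597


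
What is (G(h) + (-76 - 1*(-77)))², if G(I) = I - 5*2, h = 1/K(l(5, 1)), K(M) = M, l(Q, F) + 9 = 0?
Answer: 6724/81 ≈ 83.012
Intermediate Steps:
l(Q, F) = -9 (l(Q, F) = -9 + 0 = -9)
h = -⅑ (h = 1/(-9) = -⅑ ≈ -0.11111)
G(I) = -10 + I (G(I) = I - 10 = -10 + I)
(G(h) + (-76 - 1*(-77)))² = ((-10 - ⅑) + (-76 - 1*(-77)))² = (-91/9 + (-76 + 77))² = (-91/9 + 1)² = (-82/9)² = 6724/81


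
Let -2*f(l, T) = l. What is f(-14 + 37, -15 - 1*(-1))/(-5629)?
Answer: 23/11258 ≈ 0.0020430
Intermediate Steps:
f(l, T) = -l/2
f(-14 + 37, -15 - 1*(-1))/(-5629) = -(-14 + 37)/2/(-5629) = -1/2*23*(-1/5629) = -23/2*(-1/5629) = 23/11258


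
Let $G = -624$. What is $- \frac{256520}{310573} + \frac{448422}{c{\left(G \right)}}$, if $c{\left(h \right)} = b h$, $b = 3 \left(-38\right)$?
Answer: $\frac{1551537937}{283242576} \approx 5.4778$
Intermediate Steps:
$b = -114$
$c{\left(h \right)} = - 114 h$
$- \frac{256520}{310573} + \frac{448422}{c{\left(G \right)}} = - \frac{256520}{310573} + \frac{448422}{\left(-114\right) \left(-624\right)} = \left(-256520\right) \frac{1}{310573} + \frac{448422}{71136} = - \frac{256520}{310573} + 448422 \cdot \frac{1}{71136} = - \frac{256520}{310573} + \frac{5749}{912} = \frac{1551537937}{283242576}$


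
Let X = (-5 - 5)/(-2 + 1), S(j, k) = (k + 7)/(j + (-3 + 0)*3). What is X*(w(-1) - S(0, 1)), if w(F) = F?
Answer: -10/9 ≈ -1.1111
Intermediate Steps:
S(j, k) = (7 + k)/(-9 + j) (S(j, k) = (7 + k)/(j - 3*3) = (7 + k)/(j - 9) = (7 + k)/(-9 + j))
X = 10 (X = -10/(-1) = -10*(-1) = 10)
X*(w(-1) - S(0, 1)) = 10*(-1 - (7 + 1)/(-9 + 0)) = 10*(-1 - 8/(-9)) = 10*(-1 - (-1)*8/9) = 10*(-1 - 1*(-8/9)) = 10*(-1 + 8/9) = 10*(-1/9) = -10/9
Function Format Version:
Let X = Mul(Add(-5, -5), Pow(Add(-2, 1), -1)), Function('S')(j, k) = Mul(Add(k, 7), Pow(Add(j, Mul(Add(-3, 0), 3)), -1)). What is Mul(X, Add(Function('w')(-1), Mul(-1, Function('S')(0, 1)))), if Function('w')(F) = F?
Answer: Rational(-10, 9) ≈ -1.1111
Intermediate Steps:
Function('S')(j, k) = Mul(Pow(Add(-9, j), -1), Add(7, k)) (Function('S')(j, k) = Mul(Add(7, k), Pow(Add(j, Mul(-3, 3)), -1)) = Mul(Add(7, k), Pow(Add(j, -9), -1)) = Mul(Add(7, k), Pow(Add(-9, j), -1)) = Mul(Pow(Add(-9, j), -1), Add(7, k)))
X = 10 (X = Mul(-10, Pow(-1, -1)) = Mul(-10, -1) = 10)
Mul(X, Add(Function('w')(-1), Mul(-1, Function('S')(0, 1)))) = Mul(10, Add(-1, Mul(-1, Mul(Pow(Add(-9, 0), -1), Add(7, 1))))) = Mul(10, Add(-1, Mul(-1, Mul(Pow(-9, -1), 8)))) = Mul(10, Add(-1, Mul(-1, Mul(Rational(-1, 9), 8)))) = Mul(10, Add(-1, Mul(-1, Rational(-8, 9)))) = Mul(10, Add(-1, Rational(8, 9))) = Mul(10, Rational(-1, 9)) = Rational(-10, 9)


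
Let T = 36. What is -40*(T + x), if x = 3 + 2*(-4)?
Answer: -1240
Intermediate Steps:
x = -5 (x = 3 - 8 = -5)
-40*(T + x) = -40*(36 - 5) = -40*31 = -1240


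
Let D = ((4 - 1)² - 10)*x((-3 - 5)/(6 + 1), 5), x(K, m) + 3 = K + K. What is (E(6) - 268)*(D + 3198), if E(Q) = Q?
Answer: -5874826/7 ≈ -8.3926e+5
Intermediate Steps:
x(K, m) = -3 + 2*K (x(K, m) = -3 + (K + K) = -3 + 2*K)
D = 37/7 (D = ((4 - 1)² - 10)*(-3 + 2*((-3 - 5)/(6 + 1))) = (3² - 10)*(-3 + 2*(-8/7)) = (9 - 10)*(-3 + 2*(-8*⅐)) = -(-3 + 2*(-8/7)) = -(-3 - 16/7) = -1*(-37/7) = 37/7 ≈ 5.2857)
(E(6) - 268)*(D + 3198) = (6 - 268)*(37/7 + 3198) = -262*22423/7 = -5874826/7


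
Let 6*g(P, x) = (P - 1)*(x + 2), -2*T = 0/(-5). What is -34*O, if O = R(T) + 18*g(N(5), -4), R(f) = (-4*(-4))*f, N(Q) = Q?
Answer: 816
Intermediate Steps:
T = 0 (T = -0/(-5) = -0*(-1)/5 = -½*0 = 0)
g(P, x) = (-1 + P)*(2 + x)/6 (g(P, x) = ((P - 1)*(x + 2))/6 = ((-1 + P)*(2 + x))/6 = (-1 + P)*(2 + x)/6)
R(f) = 16*f
O = -24 (O = 16*0 + 18*(-⅓ - ⅙*(-4) + (⅓)*5 + (⅙)*5*(-4)) = 0 + 18*(-⅓ + ⅔ + 5/3 - 10/3) = 0 + 18*(-4/3) = 0 - 24 = -24)
-34*O = -34*(-24) = 816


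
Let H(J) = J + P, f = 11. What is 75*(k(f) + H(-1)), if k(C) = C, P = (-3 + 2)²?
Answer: 825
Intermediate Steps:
P = 1 (P = (-1)² = 1)
H(J) = 1 + J (H(J) = J + 1 = 1 + J)
75*(k(f) + H(-1)) = 75*(11 + (1 - 1)) = 75*(11 + 0) = 75*11 = 825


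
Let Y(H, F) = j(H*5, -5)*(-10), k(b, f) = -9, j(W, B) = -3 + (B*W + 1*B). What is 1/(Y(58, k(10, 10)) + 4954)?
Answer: 1/19534 ≈ 5.1193e-5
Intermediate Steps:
j(W, B) = -3 + B + B*W (j(W, B) = -3 + (B*W + B) = -3 + (B + B*W) = -3 + B + B*W)
Y(H, F) = 80 + 250*H (Y(H, F) = (-3 - 5 - 5*H*5)*(-10) = (-3 - 5 - 25*H)*(-10) = (-8 - 25*H)*(-10) = 80 + 250*H)
1/(Y(58, k(10, 10)) + 4954) = 1/((80 + 250*58) + 4954) = 1/((80 + 14500) + 4954) = 1/(14580 + 4954) = 1/19534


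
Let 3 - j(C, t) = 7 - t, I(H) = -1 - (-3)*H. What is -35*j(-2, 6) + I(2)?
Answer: -65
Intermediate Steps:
I(H) = -1 + 3*H
j(C, t) = -4 + t (j(C, t) = 3 - (7 - t) = 3 + (-7 + t) = -4 + t)
-35*j(-2, 6) + I(2) = -35*(-4 + 6) + (-1 + 3*2) = -35*2 + (-1 + 6) = -70 + 5 = -65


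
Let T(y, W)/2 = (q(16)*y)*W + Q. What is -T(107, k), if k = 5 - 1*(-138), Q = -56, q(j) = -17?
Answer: 520346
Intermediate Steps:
k = 143 (k = 5 + 138 = 143)
T(y, W) = -112 - 34*W*y (T(y, W) = 2*((-17*y)*W - 56) = 2*(-17*W*y - 56) = 2*(-56 - 17*W*y) = -112 - 34*W*y)
-T(107, k) = -(-112 - 34*143*107) = -(-112 - 520234) = -1*(-520346) = 520346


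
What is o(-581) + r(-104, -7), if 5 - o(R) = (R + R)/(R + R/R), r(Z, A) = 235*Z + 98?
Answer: -7058311/290 ≈ -24339.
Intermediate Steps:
r(Z, A) = 98 + 235*Z
o(R) = 5 - 2*R/(1 + R) (o(R) = 5 - (R + R)/(R + R/R) = 5 - 2*R/(R + 1) = 5 - 2*R/(1 + R))
o(-581) + r(-104, -7) = (5 + 3*(-581))/(1 - 581) + (98 + 235*(-104)) = (5 - 1743)/(-580) + (98 - 24440) = -1/580*(-1738) - 24342 = 869/290 - 24342 = -7058311/290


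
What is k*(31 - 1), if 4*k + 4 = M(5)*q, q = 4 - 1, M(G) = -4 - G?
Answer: -465/2 ≈ -232.50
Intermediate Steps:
q = 3
k = -31/4 (k = -1 + ((-4 - 1*5)*3)/4 = -1 + ((-4 - 5)*3)/4 = -1 + (-9*3)/4 = -1 + (¼)*(-27) = -1 - 27/4 = -31/4 ≈ -7.7500)
k*(31 - 1) = -31*(31 - 1)/4 = -31/4*30 = -465/2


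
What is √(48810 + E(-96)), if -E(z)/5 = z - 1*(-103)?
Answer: 5*√1951 ≈ 220.85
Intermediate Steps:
E(z) = -515 - 5*z (E(z) = -5*(z - 1*(-103)) = -5*(z + 103) = -5*(103 + z) = -515 - 5*z)
√(48810 + E(-96)) = √(48810 + (-515 - 5*(-96))) = √(48810 + (-515 + 480)) = √(48810 - 35) = √48775 = 5*√1951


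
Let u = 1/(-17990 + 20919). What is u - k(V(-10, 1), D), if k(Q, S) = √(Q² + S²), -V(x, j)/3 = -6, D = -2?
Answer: 1/2929 - 2*√82 ≈ -18.110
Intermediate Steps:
V(x, j) = 18 (V(x, j) = -3*(-6) = 18)
u = 1/2929 ≈ 0.00034141
u - k(V(-10, 1), D) = 1/2929 - √(18² + (-2)²) = 1/2929 - √(324 + 4) = 1/2929 - √328 = 1/2929 - 2*√82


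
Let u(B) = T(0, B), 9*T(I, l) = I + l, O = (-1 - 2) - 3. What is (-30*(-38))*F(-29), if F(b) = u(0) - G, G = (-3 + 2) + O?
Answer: 7980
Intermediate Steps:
O = -6 (O = -3 - 3 = -6)
T(I, l) = I/9 + l/9 (T(I, l) = (I + l)/9 = I/9 + l/9)
G = -7 (G = (-3 + 2) - 6 = -1 - 6 = -7)
u(B) = B/9 (u(B) = (⅑)*0 + B/9 = 0 + B/9 = B/9)
F(b) = 7 (F(b) = (⅑)*0 - 1*(-7) = 0 + 7 = 7)
(-30*(-38))*F(-29) = -30*(-38)*7 = 1140*7 = 7980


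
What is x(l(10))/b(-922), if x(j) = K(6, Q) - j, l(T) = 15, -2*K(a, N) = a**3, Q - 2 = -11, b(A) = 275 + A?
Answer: 123/647 ≈ 0.19011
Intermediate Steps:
Q = -9 (Q = 2 - 11 = -9)
K(a, N) = -a**3/2
x(j) = -108 - j (x(j) = -1/2*6**3 - j = -1/2*216 - j = -108 - j)
x(l(10))/b(-922) = (-108 - 1*15)/(275 - 922) = (-108 - 15)/(-647) = -123*(-1/647) = 123/647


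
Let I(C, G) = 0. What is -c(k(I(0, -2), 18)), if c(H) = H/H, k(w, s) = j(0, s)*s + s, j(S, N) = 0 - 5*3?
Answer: -1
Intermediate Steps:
j(S, N) = -15 (j(S, N) = 0 - 15 = -15)
k(w, s) = -14*s (k(w, s) = -15*s + s = -14*s)
c(H) = 1
-c(k(I(0, -2), 18)) = -1*1 = -1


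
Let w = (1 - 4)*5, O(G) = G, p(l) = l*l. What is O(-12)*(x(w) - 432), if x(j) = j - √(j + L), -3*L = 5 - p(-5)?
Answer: 5364 + 20*I*√3 ≈ 5364.0 + 34.641*I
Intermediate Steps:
p(l) = l²
L = 20/3 (L = -(5 - 1*(-5)²)/3 = -(5 - 1*25)/3 = -(5 - 25)/3 = -⅓*(-20) = 20/3 ≈ 6.6667)
w = -15 (w = -3*5 = -15)
x(j) = j - √(20/3 + j) (x(j) = j - √(j + 20/3) = j - √(20/3 + j))
O(-12)*(x(w) - 432) = -12*((-15 - √(60 + 9*(-15))/3) - 432) = -12*((-15 - √(60 - 135)/3) - 432) = -12*((-15 - 5*I*√3/3) - 432) = -12*(-447 - 5*I*√3/3) = 5364 + 20*I*√3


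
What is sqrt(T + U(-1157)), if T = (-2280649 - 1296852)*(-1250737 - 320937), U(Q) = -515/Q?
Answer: sqrt(7526775290114439281)/1157 ≈ 2.3712e+6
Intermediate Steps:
T = 5622665306674 (T = -3577501*(-1571674) = 5622665306674)
sqrt(T + U(-1157)) = sqrt(5622665306674 - 515/(-1157)) = sqrt(5622665306674 - 515*(-1/1157)) = sqrt(5622665306674 + 515/1157) = sqrt(6505423759822333/1157) = sqrt(7526775290114439281)/1157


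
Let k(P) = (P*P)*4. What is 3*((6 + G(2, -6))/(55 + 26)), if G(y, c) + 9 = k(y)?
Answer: 13/27 ≈ 0.48148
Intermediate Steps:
k(P) = 4*P² (k(P) = P²*4 = 4*P²)
G(y, c) = -9 + 4*y²
3*((6 + G(2, -6))/(55 + 26)) = 3*((6 + (-9 + 4*2²))/(55 + 26)) = 3*((6 + (-9 + 4*4))/81) = 3*((6 + (-9 + 16))*(1/81)) = 3*((6 + 7)*(1/81)) = 3*(13*(1/81)) = 3*(13/81) = 13/27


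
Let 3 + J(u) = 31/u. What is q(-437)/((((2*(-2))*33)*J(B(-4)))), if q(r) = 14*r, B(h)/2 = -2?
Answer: -6118/1419 ≈ -4.3115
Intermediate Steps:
B(h) = -4 (B(h) = 2*(-2) = -4)
J(u) = -3 + 31/u
q(-437)/((((2*(-2))*33)*J(B(-4)))) = (14*(-437))/((((2*(-2))*33)*(-3 + 31/(-4)))) = -6118*(-1/(132*(-3 + 31*(-1/4)))) = -6118*(-1/(132*(-3 - 31/4))) = -6118/((-132*(-43/4))) = -6118/1419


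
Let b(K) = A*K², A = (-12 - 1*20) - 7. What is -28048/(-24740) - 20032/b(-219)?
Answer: 13239696668/11568912615 ≈ 1.1444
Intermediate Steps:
A = -39 (A = (-12 - 20) - 7 = -32 - 7 = -39)
b(K) = -39*K²
-28048/(-24740) - 20032/b(-219) = -28048/(-24740) - 20032/((-39*(-219)²)) = -28048*(-1/24740) - 20032/((-39*47961)) = 7012/6185 - 20032/(-1870479) = 7012/6185 - 20032*(-1/1870479) = 7012/6185 + 20032/1870479 = 13239696668/11568912615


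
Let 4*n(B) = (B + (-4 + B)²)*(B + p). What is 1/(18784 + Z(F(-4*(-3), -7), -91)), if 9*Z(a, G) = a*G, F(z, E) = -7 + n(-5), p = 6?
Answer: 3/55988 ≈ 5.3583e-5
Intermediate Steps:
n(B) = (6 + B)*(B + (-4 + B)²)/4 (n(B) = ((B + (-4 + B)²)*(B + 6))/4 = ((B + (-4 + B)²)*(6 + B))/4 = ((6 + B)*(B + (-4 + B)²))/4 = (6 + B)*(B + (-4 + B)²)/4)
F(z, E) = 12 (F(z, E) = -7 + (24 - 13/2*(-5) - ¼*(-5)² + (¼)*(-5)³) = -7 + (24 + 65/2 - ¼*25 + (¼)*(-125)) = -7 + (24 + 65/2 - 25/4 - 125/4) = -7 + 19 = 12)
Z(a, G) = G*a/9 (Z(a, G) = (a*G)/9 = (G*a)/9 = G*a/9)
1/(18784 + Z(F(-4*(-3), -7), -91)) = 1/(18784 + (⅑)*(-91)*12) = 1/(18784 - 364/3) = 1/(55988/3) = 3/55988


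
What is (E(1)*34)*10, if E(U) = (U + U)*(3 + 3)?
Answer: 4080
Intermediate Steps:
E(U) = 12*U (E(U) = (2*U)*6 = 12*U)
(E(1)*34)*10 = ((12*1)*34)*10 = (12*34)*10 = 408*10 = 4080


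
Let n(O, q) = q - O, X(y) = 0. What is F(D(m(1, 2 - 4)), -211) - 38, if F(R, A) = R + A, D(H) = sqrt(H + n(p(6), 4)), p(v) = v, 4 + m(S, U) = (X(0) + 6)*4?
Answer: -249 + 3*sqrt(2) ≈ -244.76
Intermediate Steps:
m(S, U) = 20 (m(S, U) = -4 + (0 + 6)*4 = -4 + 6*4 = -4 + 24 = 20)
D(H) = sqrt(-2 + H) (D(H) = sqrt(H + (4 - 1*6)) = sqrt(H + (4 - 6)) = sqrt(H - 2) = sqrt(-2 + H))
F(R, A) = A + R
F(D(m(1, 2 - 4)), -211) - 38 = (-211 + sqrt(-2 + 20)) - 38 = (-211 + sqrt(18)) - 38 = (-211 + 3*sqrt(2)) - 38 = -249 + 3*sqrt(2)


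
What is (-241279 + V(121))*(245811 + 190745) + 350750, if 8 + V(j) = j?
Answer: -105282113546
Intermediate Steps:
V(j) = -8 + j
(-241279 + V(121))*(245811 + 190745) + 350750 = (-241279 + (-8 + 121))*(245811 + 190745) + 350750 = (-241279 + 113)*436556 + 350750 = -241166*436556 + 350750 = -105282464296 + 350750 = -105282113546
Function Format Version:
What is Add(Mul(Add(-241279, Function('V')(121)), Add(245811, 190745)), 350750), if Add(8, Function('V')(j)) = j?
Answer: -105282113546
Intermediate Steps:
Function('V')(j) = Add(-8, j)
Add(Mul(Add(-241279, Function('V')(121)), Add(245811, 190745)), 350750) = Add(Mul(Add(-241279, Add(-8, 121)), Add(245811, 190745)), 350750) = Add(Mul(Add(-241279, 113), 436556), 350750) = Add(Mul(-241166, 436556), 350750) = Add(-105282464296, 350750) = -105282113546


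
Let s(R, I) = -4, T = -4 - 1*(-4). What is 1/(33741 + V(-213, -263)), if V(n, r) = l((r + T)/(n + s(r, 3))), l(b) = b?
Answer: 217/7322060 ≈ 2.9636e-5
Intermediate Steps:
T = 0 (T = -4 + 4 = 0)
V(n, r) = r/(-4 + n) (V(n, r) = (r + 0)/(n - 4) = r/(-4 + n))
1/(33741 + V(-213, -263)) = 1/(33741 - 263/(-4 - 213)) = 1/(33741 - 263/(-217)) = 1/(33741 - 263*(-1/217)) = 1/(33741 + 263/217) = 1/(7322060/217) = 217/7322060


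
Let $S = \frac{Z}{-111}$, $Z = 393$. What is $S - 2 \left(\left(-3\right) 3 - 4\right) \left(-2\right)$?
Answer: $- \frac{2055}{37} \approx -55.541$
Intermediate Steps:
$S = - \frac{131}{37}$ ($S = \frac{393}{-111} = 393 \left(- \frac{1}{111}\right) = - \frac{131}{37} \approx -3.5405$)
$S - 2 \left(\left(-3\right) 3 - 4\right) \left(-2\right) = - \frac{131}{37} - 2 \left(\left(-3\right) 3 - 4\right) \left(-2\right) = - \frac{131}{37} - 2 \left(-9 - 4\right) \left(-2\right) = - \frac{131}{37} - 2 \left(-13\right) \left(-2\right) = - \frac{131}{37} - \left(-26\right) \left(-2\right) = - \frac{131}{37} - 52 = - \frac{2055}{37}$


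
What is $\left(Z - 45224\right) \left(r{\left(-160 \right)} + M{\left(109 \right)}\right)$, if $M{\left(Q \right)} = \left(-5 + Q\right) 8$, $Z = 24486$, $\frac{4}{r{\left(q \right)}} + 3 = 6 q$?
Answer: $- \frac{16615534456}{963} \approx -1.7254 \cdot 10^{7}$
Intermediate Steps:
$r{\left(q \right)} = \frac{4}{-3 + 6 q}$
$M{\left(Q \right)} = -40 + 8 Q$
$\left(Z - 45224\right) \left(r{\left(-160 \right)} + M{\left(109 \right)}\right) = \left(24486 - 45224\right) \left(\frac{4}{3 \left(-1 + 2 \left(-160\right)\right)} + \left(-40 + 8 \cdot 109\right)\right) = - 20738 \left(\frac{4}{3 \left(-1 - 320\right)} + \left(-40 + 872\right)\right) = - 20738 \left(\frac{4}{3 \left(-321\right)} + 832\right) = - 20738 \left(\frac{4}{3} \left(- \frac{1}{321}\right) + 832\right) = - 20738 \left(- \frac{4}{963} + 832\right) = \left(-20738\right) \frac{801212}{963} = - \frac{16615534456}{963}$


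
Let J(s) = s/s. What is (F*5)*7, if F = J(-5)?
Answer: 35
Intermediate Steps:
J(s) = 1
F = 1
(F*5)*7 = (1*5)*7 = 5*7 = 35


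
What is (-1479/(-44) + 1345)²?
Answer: 3679514281/1936 ≈ 1.9006e+6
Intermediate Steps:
(-1479/(-44) + 1345)² = (-1479*(-1/44) + 1345)² = (1479/44 + 1345)² = (60659/44)² = 3679514281/1936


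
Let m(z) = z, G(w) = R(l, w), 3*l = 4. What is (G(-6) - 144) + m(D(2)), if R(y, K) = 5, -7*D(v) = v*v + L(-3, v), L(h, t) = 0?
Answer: -977/7 ≈ -139.57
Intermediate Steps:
l = 4/3 (l = (⅓)*4 = 4/3 ≈ 1.3333)
D(v) = -v²/7 (D(v) = -(v*v + 0)/7 = -(v² + 0)/7 = -v²/7)
G(w) = 5
(G(-6) - 144) + m(D(2)) = (5 - 144) - ⅐*2² = -139 - ⅐*4 = -139 - 4/7 = -977/7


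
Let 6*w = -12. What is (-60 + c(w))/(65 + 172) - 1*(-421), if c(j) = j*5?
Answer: 99707/237 ≈ 420.70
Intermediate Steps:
w = -2 (w = (⅙)*(-12) = -2)
c(j) = 5*j
(-60 + c(w))/(65 + 172) - 1*(-421) = (-60 + 5*(-2))/(65 + 172) - 1*(-421) = (-60 - 10)/237 + 421 = -70*1/237 + 421 = -70/237 + 421 = 99707/237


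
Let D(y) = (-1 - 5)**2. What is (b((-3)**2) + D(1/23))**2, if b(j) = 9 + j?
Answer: 2916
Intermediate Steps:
D(y) = 36 (D(y) = (-6)**2 = 36)
(b((-3)**2) + D(1/23))**2 = ((9 + (-3)**2) + 36)**2 = ((9 + 9) + 36)**2 = (18 + 36)**2 = 54**2 = 2916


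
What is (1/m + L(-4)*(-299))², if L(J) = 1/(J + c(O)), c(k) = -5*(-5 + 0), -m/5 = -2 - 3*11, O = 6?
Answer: 55830784/275625 ≈ 202.56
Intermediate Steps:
m = 175 (m = -5*(-2 - 3*11) = -5*(-2 - 33) = -5*(-35) = 175)
c(k) = 25 (c(k) = -5*(-5) = 25)
L(J) = 1/(25 + J) (L(J) = 1/(J + 25) = 1/(25 + J))
(1/m + L(-4)*(-299))² = (1/175 - 299/(25 - 4))² = (1/175 - 299/21)² = (-7472/525)² = 55830784/275625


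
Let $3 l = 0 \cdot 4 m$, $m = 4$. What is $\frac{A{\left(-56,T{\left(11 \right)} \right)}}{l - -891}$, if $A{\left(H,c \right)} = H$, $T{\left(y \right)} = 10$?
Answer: $- \frac{56}{891} \approx -0.062851$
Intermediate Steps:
$l = 0$ ($l = \frac{0 \cdot 4 \cdot 4}{3} = \frac{0 \cdot 4}{3} = \frac{1}{3} \cdot 0 = 0$)
$\frac{A{\left(-56,T{\left(11 \right)} \right)}}{l - -891} = - \frac{56}{0 - -891} = - \frac{56}{0 + 891} = - \frac{56}{891}$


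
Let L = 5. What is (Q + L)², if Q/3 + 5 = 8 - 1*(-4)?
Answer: 676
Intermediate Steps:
Q = 21 (Q = -15 + 3*(8 - 1*(-4)) = -15 + 3*(8 + 4) = -15 + 3*12 = -15 + 36 = 21)
(Q + L)² = (21 + 5)² = 26² = 676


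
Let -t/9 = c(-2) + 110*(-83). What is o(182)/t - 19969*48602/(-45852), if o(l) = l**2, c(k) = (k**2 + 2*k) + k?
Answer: 3323654699383/157020174 ≈ 21167.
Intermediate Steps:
c(k) = k**2 + 3*k
t = 82188 (t = -9*(-2*(3 - 2) + 110*(-83)) = -9*(-2*1 - 9130) = -9*(-2 - 9130) = -9*(-9132) = 82188)
o(182)/t - 19969*48602/(-45852) = 182**2/82188 - 19969*48602/(-45852) = 33124*(1/82188) - 19969*48602*(-1/45852) = 8281/20547 - 19969/(1/(-24301/22926)) = 8281/20547 - 19969/(-22926/24301) = 8281/20547 - 19969*(-24301/22926) = 8281/20547 + 485266669/22926 = 3323654699383/157020174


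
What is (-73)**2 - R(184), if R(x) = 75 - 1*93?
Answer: 5347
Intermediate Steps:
R(x) = -18 (R(x) = 75 - 93 = -18)
(-73)**2 - R(184) = (-73)**2 - 1*(-18) = 5329 + 18 = 5347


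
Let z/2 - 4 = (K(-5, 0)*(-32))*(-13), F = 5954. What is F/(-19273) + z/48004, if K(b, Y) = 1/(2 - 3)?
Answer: -75424192/231295273 ≈ -0.32609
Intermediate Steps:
K(b, Y) = -1 (K(b, Y) = 1/(-1) = -1)
z = -824 (z = 8 + 2*(-1*(-32)*(-13)) = 8 + 2*(32*(-13)) = 8 + 2*(-416) = 8 - 832 = -824)
F/(-19273) + z/48004 = 5954/(-19273) - 824/48004 = 5954*(-1/19273) - 824*1/48004 = -5954/19273 - 206/12001 = -75424192/231295273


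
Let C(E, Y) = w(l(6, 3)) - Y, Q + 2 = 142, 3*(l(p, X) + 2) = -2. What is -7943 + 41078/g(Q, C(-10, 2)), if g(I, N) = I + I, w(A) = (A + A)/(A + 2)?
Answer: -1091481/140 ≈ -7796.3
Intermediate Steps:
l(p, X) = -8/3 (l(p, X) = -2 + (1/3)*(-2) = -2 - 2/3 = -8/3)
w(A) = 2*A/(2 + A) (w(A) = (2*A)/(2 + A) = 2*A/(2 + A))
Q = 140 (Q = -2 + 142 = 140)
C(E, Y) = 8 - Y (C(E, Y) = 2*(-8/3)/(2 - 8/3) - Y = 2*(-8/3)/(-2/3) - Y = 2*(-8/3)*(-3/2) - Y = 8 - Y)
g(I, N) = 2*I
-7943 + 41078/g(Q, C(-10, 2)) = -7943 + 41078/((2*140)) = -7943 + 41078/280 = -7943 + 41078*(1/280) = -7943 + 20539/140 = -1091481/140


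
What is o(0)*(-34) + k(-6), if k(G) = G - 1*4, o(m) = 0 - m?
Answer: -10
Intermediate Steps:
o(m) = -m
k(G) = -4 + G (k(G) = G - 4 = -4 + G)
o(0)*(-34) + k(-6) = -1*0*(-34) + (-4 - 6) = 0*(-34) - 10 = 0 - 10 = -10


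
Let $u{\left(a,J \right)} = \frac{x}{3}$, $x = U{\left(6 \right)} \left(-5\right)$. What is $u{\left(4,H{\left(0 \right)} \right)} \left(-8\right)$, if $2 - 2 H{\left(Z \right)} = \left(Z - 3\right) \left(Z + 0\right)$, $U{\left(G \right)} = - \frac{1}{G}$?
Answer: $- \frac{20}{9} \approx -2.2222$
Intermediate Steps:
$H{\left(Z \right)} = 1 - \frac{Z \left(-3 + Z\right)}{2}$ ($H{\left(Z \right)} = 1 - \frac{\left(Z - 3\right) \left(Z + 0\right)}{2} = 1 - \frac{\left(-3 + Z\right) Z}{2} = 1 - \frac{Z \left(-3 + Z\right)}{2}$)
$x = \frac{5}{6}$ ($x = - \frac{1}{6} \left(-5\right) = \left(-1\right) \frac{1}{6} \left(-5\right) = \left(- \frac{1}{6}\right) \left(-5\right) = \frac{5}{6} \approx 0.83333$)
$u{\left(a,J \right)} = \frac{5}{18}$ ($u{\left(a,J \right)} = \frac{5}{6 \cdot 3} = \frac{5}{6} \cdot \frac{1}{3} = \frac{5}{18}$)
$u{\left(4,H{\left(0 \right)} \right)} \left(-8\right) = \frac{5}{18} \left(-8\right) = - \frac{20}{9}$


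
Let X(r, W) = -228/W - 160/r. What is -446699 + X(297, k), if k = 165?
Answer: -663350867/1485 ≈ -4.4670e+5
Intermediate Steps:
-446699 + X(297, k) = -446699 + (-228/165 - 160/297) = -446699 + (-228*1/165 - 160*1/297) = -446699 + (-76/55 - 160/297) = -446699 - 2852/1485 = -663350867/1485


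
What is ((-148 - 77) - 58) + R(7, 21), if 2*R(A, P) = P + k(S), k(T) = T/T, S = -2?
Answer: -272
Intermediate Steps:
k(T) = 1
R(A, P) = ½ + P/2 (R(A, P) = (P + 1)/2 = (1 + P)/2 = ½ + P/2)
((-148 - 77) - 58) + R(7, 21) = ((-148 - 77) - 58) + (½ + (½)*21) = (-225 - 58) + (½ + 21/2) = -283 + 11 = -272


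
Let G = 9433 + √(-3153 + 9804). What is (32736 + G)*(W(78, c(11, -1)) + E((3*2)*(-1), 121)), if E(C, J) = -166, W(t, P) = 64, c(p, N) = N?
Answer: -4301238 - 306*√739 ≈ -4.3096e+6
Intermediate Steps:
G = 9433 + 3*√739 (G = 9433 + √6651 = 9433 + 3*√739 ≈ 9514.5)
(32736 + G)*(W(78, c(11, -1)) + E((3*2)*(-1), 121)) = (32736 + (9433 + 3*√739))*(64 - 166) = (42169 + 3*√739)*(-102) = -4301238 - 306*√739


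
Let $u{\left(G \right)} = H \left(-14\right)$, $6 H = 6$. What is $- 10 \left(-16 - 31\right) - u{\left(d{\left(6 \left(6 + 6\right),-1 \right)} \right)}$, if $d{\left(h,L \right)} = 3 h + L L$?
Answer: $484$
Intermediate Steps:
$H = 1$ ($H = \frac{1}{6} \cdot 6 = 1$)
$d{\left(h,L \right)} = L^{2} + 3 h$ ($d{\left(h,L \right)} = 3 h + L^{2} = L^{2} + 3 h$)
$u{\left(G \right)} = -14$ ($u{\left(G \right)} = 1 \left(-14\right) = -14$)
$- 10 \left(-16 - 31\right) - u{\left(d{\left(6 \left(6 + 6\right),-1 \right)} \right)} = - 10 \left(-16 - 31\right) - -14 = - 10 \left(-16 - 31\right) + 14 = \left(-10\right) \left(-47\right) + 14 = 470 + 14 = 484$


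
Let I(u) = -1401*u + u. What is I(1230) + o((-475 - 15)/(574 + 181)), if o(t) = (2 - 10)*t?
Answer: -260021216/151 ≈ -1.7220e+6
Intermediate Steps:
o(t) = -8*t
I(u) = -1400*u
I(1230) + o((-475 - 15)/(574 + 181)) = -1400*1230 - 8*(-475 - 15)/(574 + 181) = -1722000 - (-3920)/755 = -1722000 - 8*(-98/151) = -1722000 + 784/151 = -260021216/151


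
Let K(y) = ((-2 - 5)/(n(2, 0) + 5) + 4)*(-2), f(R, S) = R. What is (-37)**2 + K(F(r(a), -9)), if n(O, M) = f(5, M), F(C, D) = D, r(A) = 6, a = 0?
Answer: 6812/5 ≈ 1362.4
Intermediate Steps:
n(O, M) = 5
K(y) = -33/5 (K(y) = ((-2 - 5)/(5 + 5) + 4)*(-2) = (-7/10 + 4)*(-2) = (33/10)*(-2) = -33/5)
(-37)**2 + K(F(r(a), -9)) = (-37)**2 - 33/5 = 1369 - 33/5 = 6812/5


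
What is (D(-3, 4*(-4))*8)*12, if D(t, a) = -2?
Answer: -192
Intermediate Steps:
(D(-3, 4*(-4))*8)*12 = -2*8*12 = -16*12 = -192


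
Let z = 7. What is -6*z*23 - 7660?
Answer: -8626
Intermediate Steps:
-6*z*23 - 7660 = -6*7*23 - 7660 = -42*23 - 7660 = -966 - 7660 = -8626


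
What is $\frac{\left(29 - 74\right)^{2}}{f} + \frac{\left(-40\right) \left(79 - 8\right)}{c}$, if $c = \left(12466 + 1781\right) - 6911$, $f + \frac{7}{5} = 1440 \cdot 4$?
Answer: $- \frac{936890}{26403181} \approx -0.035484$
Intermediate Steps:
$f = \frac{28793}{5}$ ($f = - \frac{7}{5} + 1440 \cdot 4 = - \frac{7}{5} + 5760 = \frac{28793}{5} \approx 5758.6$)
$c = 7336$ ($c = 14247 - 6911 = 7336$)
$\frac{\left(29 - 74\right)^{2}}{f} + \frac{\left(-40\right) \left(79 - 8\right)}{c} = \frac{\left(29 - 74\right)^{2}}{\frac{28793}{5}} + \frac{\left(-40\right) \left(79 - 8\right)}{7336} = \left(-45\right)^{2} \cdot \frac{5}{28793} + \left(-40\right) 71 \cdot \frac{1}{7336} = 2025 \cdot \frac{5}{28793} - \frac{355}{917} = \frac{10125}{28793} - \frac{355}{917} = - \frac{936890}{26403181}$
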